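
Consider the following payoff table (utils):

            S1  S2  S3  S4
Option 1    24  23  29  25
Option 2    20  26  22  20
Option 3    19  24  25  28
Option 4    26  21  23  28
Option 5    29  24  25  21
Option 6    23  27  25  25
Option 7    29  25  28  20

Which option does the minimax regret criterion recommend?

Option 1

Column bests: S1=29, S2=27, S3=29, S4=28.
Option 1 regrets: 5, 4, 0, 3 → max 5
Option 2 regrets: 9, 1, 7, 8 → max 9
Option 3 regrets: 10, 3, 4, 0 → max 10
Option 4 regrets: 3, 6, 6, 0 → max 6
Option 5 regrets: 0, 3, 4, 7 → max 7
Option 6 regrets: 6, 0, 4, 3 → max 6
Option 7 regrets: 0, 2, 1, 8 → max 8
Smallest max regret = 5 → Option 1.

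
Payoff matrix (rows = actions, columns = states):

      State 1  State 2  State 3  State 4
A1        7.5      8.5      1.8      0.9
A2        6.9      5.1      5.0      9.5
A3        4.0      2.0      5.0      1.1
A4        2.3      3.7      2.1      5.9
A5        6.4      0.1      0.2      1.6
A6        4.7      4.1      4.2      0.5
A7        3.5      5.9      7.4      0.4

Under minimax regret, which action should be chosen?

A2

Column bests: State 1=7.5, State 2=8.5, State 3=7.4, State 4=9.5.
A1 regrets: 0.0, 0.0, 5.6, 8.6 → max 8.6
A2 regrets: 0.6, 3.4, 2.4, 0.0 → max 3.4
A3 regrets: 3.5, 6.5, 2.4, 8.4 → max 8.4
A4 regrets: 5.2, 4.8, 5.3, 3.6 → max 5.3
A5 regrets: 1.1, 8.4, 7.2, 7.9 → max 8.4
A6 regrets: 2.8, 4.4, 3.2, 9.0 → max 9.0
A7 regrets: 4.0, 2.6, 0.0, 9.1 → max 9.1
Smallest max regret = 3.4 → A2.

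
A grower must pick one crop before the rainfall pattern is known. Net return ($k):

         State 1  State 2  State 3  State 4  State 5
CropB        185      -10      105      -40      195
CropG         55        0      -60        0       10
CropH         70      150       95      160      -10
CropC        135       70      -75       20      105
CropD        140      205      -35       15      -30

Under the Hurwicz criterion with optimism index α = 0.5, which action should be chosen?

CropD

CropB: 0.5·195 + 0.5·(-40) = 77.5
CropG: 0.5·55 + 0.5·(-60) = -2.5
CropH: 0.5·160 + 0.5·(-10) = 75
CropC: 0.5·135 + 0.5·(-75) = 30
CropD: 0.5·205 + 0.5·(-35) = 85
Highest Hurwicz score = 85 → CropD.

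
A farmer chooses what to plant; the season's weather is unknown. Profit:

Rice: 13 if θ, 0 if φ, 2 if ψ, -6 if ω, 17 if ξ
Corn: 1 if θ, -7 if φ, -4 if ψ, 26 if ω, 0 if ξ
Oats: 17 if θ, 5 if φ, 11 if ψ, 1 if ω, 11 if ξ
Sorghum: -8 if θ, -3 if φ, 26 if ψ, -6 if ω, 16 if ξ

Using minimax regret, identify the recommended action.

Column bests: θ=17, φ=5, ψ=26, ω=26, ξ=17.
Rice regrets: 4, 5, 24, 32, 0 → max 32
Corn regrets: 16, 12, 30, 0, 17 → max 30
Oats regrets: 0, 0, 15, 25, 6 → max 25
Sorghum regrets: 25, 8, 0, 32, 1 → max 32
Smallest max regret = 25 → Oats.

Oats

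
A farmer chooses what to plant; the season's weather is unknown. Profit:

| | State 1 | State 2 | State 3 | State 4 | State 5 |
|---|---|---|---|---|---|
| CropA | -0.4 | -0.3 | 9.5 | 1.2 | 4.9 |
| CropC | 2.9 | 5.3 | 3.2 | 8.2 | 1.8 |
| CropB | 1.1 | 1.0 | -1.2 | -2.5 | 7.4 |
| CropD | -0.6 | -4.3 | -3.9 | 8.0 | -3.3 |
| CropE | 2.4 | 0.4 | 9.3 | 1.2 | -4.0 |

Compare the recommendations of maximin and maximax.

maximin → CropC; maximax → CropA (disagree)

Row minima: CropA=-0.4, CropC=1.8, CropB=-2.5, CropD=-4.3, CropE=-4.0
Best worst-case = 1.8 → CropC.
Row maxima: CropA=9.5, CropC=8.2, CropB=7.4, CropD=8.0, CropE=9.3
Best best-case = 9.5 → CropA.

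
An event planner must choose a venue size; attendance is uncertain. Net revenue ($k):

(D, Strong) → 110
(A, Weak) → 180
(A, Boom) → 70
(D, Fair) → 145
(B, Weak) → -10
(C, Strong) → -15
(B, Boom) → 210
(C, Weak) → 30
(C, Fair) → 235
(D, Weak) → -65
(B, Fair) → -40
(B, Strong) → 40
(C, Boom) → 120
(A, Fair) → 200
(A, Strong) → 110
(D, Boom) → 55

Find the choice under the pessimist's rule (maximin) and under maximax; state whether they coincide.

Row minima: A=70, B=-40, C=-15, D=-65
Best worst-case = 70 → A.
Row maxima: A=200, B=210, C=235, D=145
Best best-case = 235 → C.

maximin → A; maximax → C (disagree)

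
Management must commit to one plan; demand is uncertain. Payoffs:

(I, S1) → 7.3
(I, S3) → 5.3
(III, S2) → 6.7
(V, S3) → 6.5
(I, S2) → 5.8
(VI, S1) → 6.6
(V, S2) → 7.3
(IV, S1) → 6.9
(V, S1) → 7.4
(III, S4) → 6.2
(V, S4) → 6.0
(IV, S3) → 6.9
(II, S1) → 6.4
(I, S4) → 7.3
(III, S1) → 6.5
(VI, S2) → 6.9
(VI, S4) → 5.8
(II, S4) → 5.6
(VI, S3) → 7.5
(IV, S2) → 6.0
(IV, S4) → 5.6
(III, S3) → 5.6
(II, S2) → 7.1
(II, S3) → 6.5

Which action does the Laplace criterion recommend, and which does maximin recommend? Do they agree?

Row averages: I=6.425, II=6.4, III=6.25, IV=6.35, V=6.8, VI=6.7
Highest average = 6.8 → V.
Row minima: I=5.3, II=5.6, III=5.6, IV=5.6, V=6.0, VI=5.8
Best worst-case = 6.0 → V.

laplace → V; maximin → V (agree)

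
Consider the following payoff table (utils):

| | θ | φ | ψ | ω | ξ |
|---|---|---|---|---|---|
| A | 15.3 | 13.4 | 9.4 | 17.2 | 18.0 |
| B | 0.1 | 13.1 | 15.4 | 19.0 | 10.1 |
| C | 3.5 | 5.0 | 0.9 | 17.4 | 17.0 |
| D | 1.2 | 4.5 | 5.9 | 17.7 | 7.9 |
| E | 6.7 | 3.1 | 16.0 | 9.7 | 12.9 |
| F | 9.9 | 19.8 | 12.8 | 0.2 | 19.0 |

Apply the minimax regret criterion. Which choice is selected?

A

Column bests: θ=15.3, φ=19.8, ψ=16.0, ω=19.0, ξ=19.0.
A regrets: 0.0, 6.4, 6.6, 1.8, 1.0 → max 6.6
B regrets: 15.2, 6.7, 0.6, 0.0, 8.9 → max 15.2
C regrets: 11.8, 14.8, 15.1, 1.6, 2.0 → max 15.1
D regrets: 14.1, 15.3, 10.1, 1.3, 11.1 → max 15.3
E regrets: 8.6, 16.7, 0.0, 9.3, 6.1 → max 16.7
F regrets: 5.4, 0.0, 3.2, 18.8, 0.0 → max 18.8
Smallest max regret = 6.6 → A.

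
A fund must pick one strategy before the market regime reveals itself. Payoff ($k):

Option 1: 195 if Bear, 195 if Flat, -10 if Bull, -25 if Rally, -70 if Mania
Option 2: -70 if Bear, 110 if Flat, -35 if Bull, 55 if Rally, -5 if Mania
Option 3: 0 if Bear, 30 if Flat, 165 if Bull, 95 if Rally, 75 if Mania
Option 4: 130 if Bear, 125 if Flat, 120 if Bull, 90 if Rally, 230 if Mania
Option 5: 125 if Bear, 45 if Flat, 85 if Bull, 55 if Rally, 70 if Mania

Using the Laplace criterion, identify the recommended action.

Option 4

Row averages: Option 1=57, Option 2=11, Option 3=73, Option 4=139, Option 5=76
Highest average = 139 → Option 4.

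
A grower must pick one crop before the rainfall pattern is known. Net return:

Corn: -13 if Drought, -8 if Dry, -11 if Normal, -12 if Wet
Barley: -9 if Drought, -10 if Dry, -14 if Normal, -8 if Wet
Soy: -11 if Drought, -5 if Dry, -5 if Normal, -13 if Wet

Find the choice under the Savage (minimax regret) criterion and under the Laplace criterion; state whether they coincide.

minimax regret → Soy; laplace → Soy (agree)

Column bests: Drought=-9, Dry=-5, Normal=-5, Wet=-8.
Corn regrets: 4, 3, 6, 4 → max 6
Barley regrets: 0, 5, 9, 0 → max 9
Soy regrets: 2, 0, 0, 5 → max 5
Smallest max regret = 5 → Soy.
Row averages: Corn=-11, Barley=-10.25, Soy=-8.5
Highest average = -8.5 → Soy.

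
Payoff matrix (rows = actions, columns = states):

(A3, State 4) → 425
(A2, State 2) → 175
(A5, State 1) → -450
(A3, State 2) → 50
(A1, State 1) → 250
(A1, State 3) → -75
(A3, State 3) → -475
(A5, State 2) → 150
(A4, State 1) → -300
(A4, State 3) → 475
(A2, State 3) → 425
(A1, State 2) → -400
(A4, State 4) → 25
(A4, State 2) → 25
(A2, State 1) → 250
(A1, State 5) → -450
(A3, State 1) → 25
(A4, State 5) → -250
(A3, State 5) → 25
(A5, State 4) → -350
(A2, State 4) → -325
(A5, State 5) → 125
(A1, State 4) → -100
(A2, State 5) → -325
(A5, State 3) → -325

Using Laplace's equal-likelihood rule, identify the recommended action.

Row averages: A1=-155, A2=40, A3=10, A4=-5, A5=-170
Highest average = 40 → A2.

A2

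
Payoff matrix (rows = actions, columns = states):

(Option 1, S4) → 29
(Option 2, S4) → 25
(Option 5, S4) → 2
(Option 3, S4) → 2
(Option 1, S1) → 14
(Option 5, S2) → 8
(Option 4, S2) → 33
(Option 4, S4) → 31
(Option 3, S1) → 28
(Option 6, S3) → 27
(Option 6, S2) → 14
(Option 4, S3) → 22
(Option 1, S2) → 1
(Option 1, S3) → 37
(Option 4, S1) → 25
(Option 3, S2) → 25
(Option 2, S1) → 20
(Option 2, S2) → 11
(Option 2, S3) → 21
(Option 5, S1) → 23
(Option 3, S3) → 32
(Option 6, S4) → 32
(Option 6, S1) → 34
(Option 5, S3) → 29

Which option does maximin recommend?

Row minima: Option 1=1, Option 2=11, Option 3=2, Option 4=22, Option 5=2, Option 6=14
Best worst-case = 22 → Option 4.

Option 4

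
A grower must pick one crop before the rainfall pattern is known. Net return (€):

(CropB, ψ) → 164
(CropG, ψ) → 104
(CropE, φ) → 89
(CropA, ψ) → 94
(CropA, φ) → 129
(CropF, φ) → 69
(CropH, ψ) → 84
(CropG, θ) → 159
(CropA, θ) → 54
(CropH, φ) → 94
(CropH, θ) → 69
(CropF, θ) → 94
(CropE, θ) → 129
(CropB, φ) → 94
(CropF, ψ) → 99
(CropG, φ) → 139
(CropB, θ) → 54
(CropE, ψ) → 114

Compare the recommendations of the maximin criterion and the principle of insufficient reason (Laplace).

Row minima: CropE=89, CropG=104, CropF=69, CropB=54, CropH=69, CropA=54
Best worst-case = 104 → CropG.
Row averages: CropE=332/3, CropG=134, CropF=262/3, CropB=104, CropH=247/3, CropA=277/3
Highest average = 134 → CropG.

maximin → CropG; laplace → CropG (agree)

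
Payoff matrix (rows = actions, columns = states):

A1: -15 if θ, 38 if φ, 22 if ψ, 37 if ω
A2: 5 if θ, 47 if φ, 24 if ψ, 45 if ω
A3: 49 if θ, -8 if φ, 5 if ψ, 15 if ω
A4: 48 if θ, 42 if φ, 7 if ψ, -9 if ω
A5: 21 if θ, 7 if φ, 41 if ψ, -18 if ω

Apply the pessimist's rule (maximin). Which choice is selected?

A2

Row minima: A1=-15, A2=5, A3=-8, A4=-9, A5=-18
Best worst-case = 5 → A2.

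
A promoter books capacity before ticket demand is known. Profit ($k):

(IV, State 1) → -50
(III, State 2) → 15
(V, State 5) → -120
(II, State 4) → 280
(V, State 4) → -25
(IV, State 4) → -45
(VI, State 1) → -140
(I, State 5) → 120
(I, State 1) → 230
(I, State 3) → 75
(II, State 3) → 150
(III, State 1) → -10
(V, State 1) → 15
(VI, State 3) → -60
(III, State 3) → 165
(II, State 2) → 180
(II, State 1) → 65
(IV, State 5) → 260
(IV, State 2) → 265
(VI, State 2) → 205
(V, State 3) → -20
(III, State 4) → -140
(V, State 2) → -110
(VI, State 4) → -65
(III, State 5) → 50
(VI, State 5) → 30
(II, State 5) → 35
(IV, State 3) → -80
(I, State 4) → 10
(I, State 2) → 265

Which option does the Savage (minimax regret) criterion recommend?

Column bests: State 1=230, State 2=265, State 3=165, State 4=280, State 5=260.
I regrets: 0, 0, 90, 270, 140 → max 270
II regrets: 165, 85, 15, 0, 225 → max 225
III regrets: 240, 250, 0, 420, 210 → max 420
IV regrets: 280, 0, 245, 325, 0 → max 325
V regrets: 215, 375, 185, 305, 380 → max 380
VI regrets: 370, 60, 225, 345, 230 → max 370
Smallest max regret = 225 → II.

II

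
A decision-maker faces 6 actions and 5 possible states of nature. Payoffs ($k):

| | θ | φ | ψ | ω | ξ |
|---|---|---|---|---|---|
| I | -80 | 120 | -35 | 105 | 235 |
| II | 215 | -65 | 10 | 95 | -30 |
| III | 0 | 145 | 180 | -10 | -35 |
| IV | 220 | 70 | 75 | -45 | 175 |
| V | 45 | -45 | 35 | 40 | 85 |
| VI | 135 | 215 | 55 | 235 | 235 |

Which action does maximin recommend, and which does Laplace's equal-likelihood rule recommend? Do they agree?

Row minima: I=-80, II=-65, III=-35, IV=-45, V=-45, VI=55
Best worst-case = 55 → VI.
Row averages: I=69, II=45, III=56, IV=99, V=32, VI=175
Highest average = 175 → VI.

maximin → VI; laplace → VI (agree)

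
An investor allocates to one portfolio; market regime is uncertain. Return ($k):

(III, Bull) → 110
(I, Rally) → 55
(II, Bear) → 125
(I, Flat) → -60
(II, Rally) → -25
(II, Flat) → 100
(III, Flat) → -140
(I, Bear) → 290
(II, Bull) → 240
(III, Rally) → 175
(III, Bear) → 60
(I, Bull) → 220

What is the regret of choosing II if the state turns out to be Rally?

200

Best payoff under Rally is 175.
Regret = 175 − (-25) = 200.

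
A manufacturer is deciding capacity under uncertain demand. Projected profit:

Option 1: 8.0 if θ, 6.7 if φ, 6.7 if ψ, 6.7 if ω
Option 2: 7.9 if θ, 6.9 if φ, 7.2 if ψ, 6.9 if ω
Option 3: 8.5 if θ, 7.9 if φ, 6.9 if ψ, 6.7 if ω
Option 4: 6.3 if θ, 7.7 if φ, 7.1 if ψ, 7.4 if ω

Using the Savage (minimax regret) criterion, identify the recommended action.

Column bests: θ=8.5, φ=7.9, ψ=7.2, ω=7.4.
Option 1 regrets: 0.5, 1.2, 0.5, 0.7 → max 1.2
Option 2 regrets: 0.6, 1.0, 0.0, 0.5 → max 1.0
Option 3 regrets: 0.0, 0.0, 0.3, 0.7 → max 0.7
Option 4 regrets: 2.2, 0.2, 0.1, 0.0 → max 2.2
Smallest max regret = 0.7 → Option 3.

Option 3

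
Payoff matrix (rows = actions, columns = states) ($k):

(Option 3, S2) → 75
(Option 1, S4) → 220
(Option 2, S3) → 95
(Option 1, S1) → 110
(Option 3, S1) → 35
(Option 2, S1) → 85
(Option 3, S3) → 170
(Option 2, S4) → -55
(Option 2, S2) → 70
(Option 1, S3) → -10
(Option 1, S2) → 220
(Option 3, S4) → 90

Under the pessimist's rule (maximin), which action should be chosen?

Option 3

Row minima: Option 1=-10, Option 2=-55, Option 3=35
Best worst-case = 35 → Option 3.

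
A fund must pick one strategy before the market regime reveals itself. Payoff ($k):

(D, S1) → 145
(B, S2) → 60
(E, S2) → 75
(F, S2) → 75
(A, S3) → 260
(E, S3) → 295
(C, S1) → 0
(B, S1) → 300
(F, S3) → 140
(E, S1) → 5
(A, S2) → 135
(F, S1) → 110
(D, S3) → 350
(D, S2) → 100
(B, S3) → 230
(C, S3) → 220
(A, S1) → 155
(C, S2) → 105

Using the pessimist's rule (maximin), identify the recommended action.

Row minima: A=135, B=60, C=0, D=100, E=5, F=75
Best worst-case = 135 → A.

A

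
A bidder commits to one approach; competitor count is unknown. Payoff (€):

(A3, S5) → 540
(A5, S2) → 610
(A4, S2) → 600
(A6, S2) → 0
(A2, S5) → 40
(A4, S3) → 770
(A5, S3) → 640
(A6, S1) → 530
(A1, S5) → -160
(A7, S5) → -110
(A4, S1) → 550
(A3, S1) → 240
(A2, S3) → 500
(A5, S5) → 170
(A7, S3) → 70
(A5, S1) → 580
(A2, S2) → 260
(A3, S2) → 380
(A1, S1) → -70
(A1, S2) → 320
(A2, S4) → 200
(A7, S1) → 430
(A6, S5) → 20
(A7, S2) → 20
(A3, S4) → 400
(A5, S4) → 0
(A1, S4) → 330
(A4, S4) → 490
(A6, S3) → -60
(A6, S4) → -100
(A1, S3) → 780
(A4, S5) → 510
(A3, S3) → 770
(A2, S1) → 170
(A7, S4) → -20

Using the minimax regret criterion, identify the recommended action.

A4

Column bests: S1=580, S2=610, S3=780, S4=490, S5=540.
A1 regrets: 650, 290, 0, 160, 700 → max 700
A2 regrets: 410, 350, 280, 290, 500 → max 500
A3 regrets: 340, 230, 10, 90, 0 → max 340
A4 regrets: 30, 10, 10, 0, 30 → max 30
A5 regrets: 0, 0, 140, 490, 370 → max 490
A6 regrets: 50, 610, 840, 590, 520 → max 840
A7 regrets: 150, 590, 710, 510, 650 → max 710
Smallest max regret = 30 → A4.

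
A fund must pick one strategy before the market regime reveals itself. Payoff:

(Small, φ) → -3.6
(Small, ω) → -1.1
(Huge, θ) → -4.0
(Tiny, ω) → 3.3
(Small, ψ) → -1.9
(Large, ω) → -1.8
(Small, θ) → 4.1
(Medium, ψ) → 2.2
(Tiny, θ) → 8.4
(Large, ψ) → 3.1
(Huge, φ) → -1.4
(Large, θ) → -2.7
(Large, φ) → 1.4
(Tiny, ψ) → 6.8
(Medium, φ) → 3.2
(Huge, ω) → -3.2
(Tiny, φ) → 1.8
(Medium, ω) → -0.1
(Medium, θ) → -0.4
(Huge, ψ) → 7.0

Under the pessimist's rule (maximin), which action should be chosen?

Row minima: Tiny=1.8, Small=-3.6, Medium=-0.4, Large=-2.7, Huge=-4.0
Best worst-case = 1.8 → Tiny.

Tiny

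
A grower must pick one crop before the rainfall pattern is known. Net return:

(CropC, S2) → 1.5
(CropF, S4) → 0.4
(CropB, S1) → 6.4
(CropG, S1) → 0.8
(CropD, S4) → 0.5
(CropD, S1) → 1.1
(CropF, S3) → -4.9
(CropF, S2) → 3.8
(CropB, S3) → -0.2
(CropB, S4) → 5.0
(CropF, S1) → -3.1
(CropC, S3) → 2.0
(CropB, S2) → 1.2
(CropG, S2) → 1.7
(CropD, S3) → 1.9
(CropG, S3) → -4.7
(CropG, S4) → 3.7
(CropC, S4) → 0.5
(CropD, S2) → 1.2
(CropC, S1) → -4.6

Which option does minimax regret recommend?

Column bests: S1=6.4, S2=3.8, S3=2.0, S4=5.0.
CropF regrets: 9.5, 0.0, 6.9, 4.6 → max 9.5
CropC regrets: 11.0, 2.3, 0.0, 4.5 → max 11.0
CropG regrets: 5.6, 2.1, 6.7, 1.3 → max 6.7
CropB regrets: 0.0, 2.6, 2.2, 0.0 → max 2.6
CropD regrets: 5.3, 2.6, 0.1, 4.5 → max 5.3
Smallest max regret = 2.6 → CropB.

CropB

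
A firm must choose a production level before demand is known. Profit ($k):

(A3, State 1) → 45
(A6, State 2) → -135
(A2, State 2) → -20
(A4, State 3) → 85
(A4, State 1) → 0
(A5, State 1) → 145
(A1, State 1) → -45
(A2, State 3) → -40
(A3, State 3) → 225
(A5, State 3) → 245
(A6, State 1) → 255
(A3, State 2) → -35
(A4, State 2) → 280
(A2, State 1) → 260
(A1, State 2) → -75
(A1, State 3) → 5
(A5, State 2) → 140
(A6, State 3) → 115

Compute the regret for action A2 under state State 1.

Best payoff under State 1 is 260.
Regret = 260 − 260 = 0.

0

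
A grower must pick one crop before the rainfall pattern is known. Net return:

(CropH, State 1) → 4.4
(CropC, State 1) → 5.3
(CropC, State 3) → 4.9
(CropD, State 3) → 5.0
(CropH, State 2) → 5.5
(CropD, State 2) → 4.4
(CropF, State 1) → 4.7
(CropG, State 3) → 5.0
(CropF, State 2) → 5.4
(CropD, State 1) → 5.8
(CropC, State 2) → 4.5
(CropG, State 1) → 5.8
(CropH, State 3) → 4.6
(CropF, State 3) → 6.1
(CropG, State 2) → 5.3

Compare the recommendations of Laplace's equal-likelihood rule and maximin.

Row averages: CropF=5.4, CropD=76/15, CropH=29/6, CropG=161/30, CropC=4.9
Highest average = 5.4 → CropF.
Row minima: CropF=4.7, CropD=4.4, CropH=4.4, CropG=5.0, CropC=4.5
Best worst-case = 5.0 → CropG.

laplace → CropF; maximin → CropG (disagree)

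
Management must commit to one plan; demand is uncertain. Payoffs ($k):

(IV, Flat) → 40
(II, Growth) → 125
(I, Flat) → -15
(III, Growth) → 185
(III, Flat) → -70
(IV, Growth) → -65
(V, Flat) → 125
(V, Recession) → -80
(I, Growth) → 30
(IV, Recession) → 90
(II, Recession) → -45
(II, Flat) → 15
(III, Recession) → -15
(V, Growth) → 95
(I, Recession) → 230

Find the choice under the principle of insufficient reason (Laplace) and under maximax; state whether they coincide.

laplace → I; maximax → I (agree)

Row averages: I=245/3, II=95/3, III=100/3, IV=65/3, V=140/3
Highest average = 245/3 → I.
Row maxima: I=230, II=125, III=185, IV=90, V=125
Best best-case = 230 → I.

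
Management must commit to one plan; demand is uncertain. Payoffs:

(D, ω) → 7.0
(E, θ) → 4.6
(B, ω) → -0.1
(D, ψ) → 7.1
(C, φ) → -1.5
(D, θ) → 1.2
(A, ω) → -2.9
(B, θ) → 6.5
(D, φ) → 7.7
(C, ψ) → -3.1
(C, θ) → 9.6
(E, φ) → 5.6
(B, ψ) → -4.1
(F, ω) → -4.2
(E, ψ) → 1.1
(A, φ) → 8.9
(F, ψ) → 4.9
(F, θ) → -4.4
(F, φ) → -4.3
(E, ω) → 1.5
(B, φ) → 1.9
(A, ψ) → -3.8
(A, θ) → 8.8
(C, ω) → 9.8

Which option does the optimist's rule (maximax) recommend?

C

Row maxima: A=8.9, B=6.5, C=9.8, D=7.7, E=5.6, F=4.9
Best best-case = 9.8 → C.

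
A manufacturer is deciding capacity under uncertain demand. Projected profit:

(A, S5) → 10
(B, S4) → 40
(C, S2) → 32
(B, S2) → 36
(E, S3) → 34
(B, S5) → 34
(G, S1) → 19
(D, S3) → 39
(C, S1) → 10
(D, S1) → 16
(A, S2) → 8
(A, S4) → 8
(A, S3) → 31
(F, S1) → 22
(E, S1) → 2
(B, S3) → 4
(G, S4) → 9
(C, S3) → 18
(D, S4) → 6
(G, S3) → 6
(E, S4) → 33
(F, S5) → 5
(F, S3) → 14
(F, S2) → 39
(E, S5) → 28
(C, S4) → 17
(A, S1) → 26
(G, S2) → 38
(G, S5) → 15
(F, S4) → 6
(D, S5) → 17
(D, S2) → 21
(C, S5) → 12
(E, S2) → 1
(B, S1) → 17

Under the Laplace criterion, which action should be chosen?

B

Row averages: A=16.6, B=26.2, C=17.8, D=19.8, E=19.6, F=17.2, G=17.4
Highest average = 26.2 → B.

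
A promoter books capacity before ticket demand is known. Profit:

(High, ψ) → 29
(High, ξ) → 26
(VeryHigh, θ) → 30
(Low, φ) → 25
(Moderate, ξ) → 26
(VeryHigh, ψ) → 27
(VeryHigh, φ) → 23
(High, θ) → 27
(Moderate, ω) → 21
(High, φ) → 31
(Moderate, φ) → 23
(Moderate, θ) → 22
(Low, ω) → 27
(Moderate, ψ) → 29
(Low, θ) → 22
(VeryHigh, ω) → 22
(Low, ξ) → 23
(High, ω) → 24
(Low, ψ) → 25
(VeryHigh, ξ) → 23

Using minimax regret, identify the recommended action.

Column bests: θ=30, φ=31, ψ=29, ω=27, ξ=26.
Low regrets: 8, 6, 4, 0, 3 → max 8
Moderate regrets: 8, 8, 0, 6, 0 → max 8
High regrets: 3, 0, 0, 3, 0 → max 3
VeryHigh regrets: 0, 8, 2, 5, 3 → max 8
Smallest max regret = 3 → High.

High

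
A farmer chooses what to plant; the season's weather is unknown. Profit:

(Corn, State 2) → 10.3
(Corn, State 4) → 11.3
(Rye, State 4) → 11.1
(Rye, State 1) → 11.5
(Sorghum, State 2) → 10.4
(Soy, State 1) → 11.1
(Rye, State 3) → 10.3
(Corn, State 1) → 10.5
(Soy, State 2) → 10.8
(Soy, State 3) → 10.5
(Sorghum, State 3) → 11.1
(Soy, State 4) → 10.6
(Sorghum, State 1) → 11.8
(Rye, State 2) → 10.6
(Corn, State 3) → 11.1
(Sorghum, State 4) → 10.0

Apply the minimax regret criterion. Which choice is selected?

Column bests: State 1=11.8, State 2=10.8, State 3=11.1, State 4=11.3.
Rye regrets: 0.3, 0.2, 0.8, 0.2 → max 0.8
Soy regrets: 0.7, 0.0, 0.6, 0.7 → max 0.7
Sorghum regrets: 0.0, 0.4, 0.0, 1.3 → max 1.3
Corn regrets: 1.3, 0.5, 0.0, 0.0 → max 1.3
Smallest max regret = 0.7 → Soy.

Soy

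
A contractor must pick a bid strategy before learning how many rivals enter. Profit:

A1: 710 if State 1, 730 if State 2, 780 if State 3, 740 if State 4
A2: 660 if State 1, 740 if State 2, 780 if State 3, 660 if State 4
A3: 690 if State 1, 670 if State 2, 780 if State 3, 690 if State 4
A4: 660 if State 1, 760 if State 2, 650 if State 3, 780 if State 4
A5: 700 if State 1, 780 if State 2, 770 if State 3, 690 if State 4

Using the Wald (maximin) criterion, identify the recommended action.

A1

Row minima: A1=710, A2=660, A3=670, A4=650, A5=690
Best worst-case = 710 → A1.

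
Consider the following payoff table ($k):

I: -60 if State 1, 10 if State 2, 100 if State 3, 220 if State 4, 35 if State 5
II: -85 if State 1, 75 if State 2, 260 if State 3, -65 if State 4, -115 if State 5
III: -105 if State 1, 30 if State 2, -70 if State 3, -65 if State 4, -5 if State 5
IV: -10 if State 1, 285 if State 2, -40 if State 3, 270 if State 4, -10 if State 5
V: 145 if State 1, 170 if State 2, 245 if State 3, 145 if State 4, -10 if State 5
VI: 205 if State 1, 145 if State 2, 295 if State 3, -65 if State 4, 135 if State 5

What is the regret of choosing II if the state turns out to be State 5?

Best payoff under State 5 is 135.
Regret = 135 − (-115) = 250.

250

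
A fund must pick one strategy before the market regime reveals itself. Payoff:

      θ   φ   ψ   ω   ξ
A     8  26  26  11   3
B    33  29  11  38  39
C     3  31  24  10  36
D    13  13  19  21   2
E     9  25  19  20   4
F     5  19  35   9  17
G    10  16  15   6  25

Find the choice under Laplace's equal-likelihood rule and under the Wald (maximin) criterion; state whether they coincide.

laplace → B; maximin → B (agree)

Row averages: A=14.8, B=30, C=20.8, D=13.6, E=15.4, F=17, G=14.4
Highest average = 30 → B.
Row minima: A=3, B=11, C=3, D=2, E=4, F=5, G=6
Best worst-case = 11 → B.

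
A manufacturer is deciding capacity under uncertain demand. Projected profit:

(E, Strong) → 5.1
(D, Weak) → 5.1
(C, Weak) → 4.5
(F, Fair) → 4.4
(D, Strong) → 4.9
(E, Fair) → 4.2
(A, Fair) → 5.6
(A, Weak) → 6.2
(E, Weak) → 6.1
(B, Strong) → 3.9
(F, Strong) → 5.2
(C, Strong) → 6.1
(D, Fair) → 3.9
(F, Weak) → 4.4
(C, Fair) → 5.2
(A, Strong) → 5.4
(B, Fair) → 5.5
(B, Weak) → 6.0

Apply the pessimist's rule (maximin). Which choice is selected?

A

Row minima: A=5.4, B=3.9, C=4.5, D=3.9, E=4.2, F=4.4
Best worst-case = 5.4 → A.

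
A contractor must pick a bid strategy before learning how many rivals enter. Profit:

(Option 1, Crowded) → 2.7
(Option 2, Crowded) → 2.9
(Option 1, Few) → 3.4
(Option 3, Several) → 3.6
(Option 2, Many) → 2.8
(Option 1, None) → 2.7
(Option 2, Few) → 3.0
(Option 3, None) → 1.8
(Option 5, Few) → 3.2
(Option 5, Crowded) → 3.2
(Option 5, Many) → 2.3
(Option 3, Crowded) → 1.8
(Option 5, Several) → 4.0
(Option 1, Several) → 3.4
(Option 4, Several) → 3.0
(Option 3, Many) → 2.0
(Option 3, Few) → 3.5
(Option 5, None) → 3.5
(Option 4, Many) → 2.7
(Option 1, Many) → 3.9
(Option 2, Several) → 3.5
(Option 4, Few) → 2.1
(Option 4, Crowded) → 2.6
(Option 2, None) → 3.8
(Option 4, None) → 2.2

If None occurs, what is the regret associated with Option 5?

0.3

Best payoff under None is 3.8.
Regret = 3.8 − 3.5 = 0.3.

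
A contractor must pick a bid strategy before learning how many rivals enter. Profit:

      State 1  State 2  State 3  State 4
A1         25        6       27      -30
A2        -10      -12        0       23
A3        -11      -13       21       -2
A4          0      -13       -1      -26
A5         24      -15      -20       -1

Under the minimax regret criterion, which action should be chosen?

A2

Column bests: State 1=25, State 2=6, State 3=27, State 4=23.
A1 regrets: 0, 0, 0, 53 → max 53
A2 regrets: 35, 18, 27, 0 → max 35
A3 regrets: 36, 19, 6, 25 → max 36
A4 regrets: 25, 19, 28, 49 → max 49
A5 regrets: 1, 21, 47, 24 → max 47
Smallest max regret = 35 → A2.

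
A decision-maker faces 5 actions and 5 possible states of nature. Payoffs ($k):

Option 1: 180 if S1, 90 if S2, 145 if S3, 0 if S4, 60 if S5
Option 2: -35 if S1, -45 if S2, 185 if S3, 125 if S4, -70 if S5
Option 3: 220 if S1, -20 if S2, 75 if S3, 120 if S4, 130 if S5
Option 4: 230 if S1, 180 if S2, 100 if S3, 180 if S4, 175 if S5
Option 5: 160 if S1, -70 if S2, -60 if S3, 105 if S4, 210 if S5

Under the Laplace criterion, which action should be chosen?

Option 4

Row averages: Option 1=95, Option 2=32, Option 3=105, Option 4=173, Option 5=69
Highest average = 173 → Option 4.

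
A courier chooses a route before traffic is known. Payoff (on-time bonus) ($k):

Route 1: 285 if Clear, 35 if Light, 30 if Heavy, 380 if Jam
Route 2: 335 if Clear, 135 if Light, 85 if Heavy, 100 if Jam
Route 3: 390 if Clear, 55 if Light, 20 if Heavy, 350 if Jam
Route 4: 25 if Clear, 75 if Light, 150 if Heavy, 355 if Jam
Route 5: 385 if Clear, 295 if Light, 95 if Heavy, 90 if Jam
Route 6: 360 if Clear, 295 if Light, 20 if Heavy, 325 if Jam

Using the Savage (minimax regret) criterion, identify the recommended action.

Column bests: Clear=390, Light=295, Heavy=150, Jam=380.
Route 1 regrets: 105, 260, 120, 0 → max 260
Route 2 regrets: 55, 160, 65, 280 → max 280
Route 3 regrets: 0, 240, 130, 30 → max 240
Route 4 regrets: 365, 220, 0, 25 → max 365
Route 5 regrets: 5, 0, 55, 290 → max 290
Route 6 regrets: 30, 0, 130, 55 → max 130
Smallest max regret = 130 → Route 6.

Route 6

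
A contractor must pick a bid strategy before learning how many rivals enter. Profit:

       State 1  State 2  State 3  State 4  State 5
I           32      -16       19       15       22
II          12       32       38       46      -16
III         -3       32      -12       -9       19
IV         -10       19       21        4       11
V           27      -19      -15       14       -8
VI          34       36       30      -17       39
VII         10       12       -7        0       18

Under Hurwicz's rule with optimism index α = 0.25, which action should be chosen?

II

I: 0.25·32 + 0.75·(-16) = -4
II: 0.25·46 + 0.75·(-16) = -0.5
III: 0.25·32 + 0.75·(-12) = -1
IV: 0.25·21 + 0.75·(-10) = -2.25
V: 0.25·27 + 0.75·(-19) = -7.5
VI: 0.25·39 + 0.75·(-17) = -3
VII: 0.25·18 + 0.75·(-7) = -0.75
Highest Hurwicz score = -0.5 → II.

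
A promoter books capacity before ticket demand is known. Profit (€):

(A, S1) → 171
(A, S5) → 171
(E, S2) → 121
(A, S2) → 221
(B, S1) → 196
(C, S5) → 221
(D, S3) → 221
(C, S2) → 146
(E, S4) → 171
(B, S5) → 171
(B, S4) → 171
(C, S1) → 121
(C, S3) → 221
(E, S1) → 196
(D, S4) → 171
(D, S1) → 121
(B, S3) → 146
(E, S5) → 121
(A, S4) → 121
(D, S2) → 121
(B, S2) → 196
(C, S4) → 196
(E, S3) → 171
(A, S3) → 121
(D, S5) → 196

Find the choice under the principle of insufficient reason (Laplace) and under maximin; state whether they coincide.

laplace → C; maximin → B (disagree)

Row averages: A=161, B=176, C=181, D=166, E=156
Highest average = 181 → C.
Row minima: A=121, B=146, C=121, D=121, E=121
Best worst-case = 146 → B.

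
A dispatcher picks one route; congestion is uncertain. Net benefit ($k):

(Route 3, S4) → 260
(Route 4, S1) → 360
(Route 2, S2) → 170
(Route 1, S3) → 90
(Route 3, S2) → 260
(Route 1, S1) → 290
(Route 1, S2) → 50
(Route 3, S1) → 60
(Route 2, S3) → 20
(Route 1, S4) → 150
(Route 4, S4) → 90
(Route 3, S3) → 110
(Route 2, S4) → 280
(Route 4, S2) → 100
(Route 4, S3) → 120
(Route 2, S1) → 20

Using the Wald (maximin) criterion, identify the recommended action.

Row minima: Route 1=50, Route 2=20, Route 3=60, Route 4=90
Best worst-case = 90 → Route 4.

Route 4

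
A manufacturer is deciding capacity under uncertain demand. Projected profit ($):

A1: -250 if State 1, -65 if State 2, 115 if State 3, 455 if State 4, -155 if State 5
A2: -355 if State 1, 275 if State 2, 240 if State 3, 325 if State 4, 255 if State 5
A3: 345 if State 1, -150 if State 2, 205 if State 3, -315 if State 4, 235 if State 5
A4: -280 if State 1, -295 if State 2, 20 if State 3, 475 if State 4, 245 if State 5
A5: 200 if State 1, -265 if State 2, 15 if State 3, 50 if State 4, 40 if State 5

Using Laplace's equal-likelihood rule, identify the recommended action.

Row averages: A1=20, A2=148, A3=64, A4=33, A5=8
Highest average = 148 → A2.

A2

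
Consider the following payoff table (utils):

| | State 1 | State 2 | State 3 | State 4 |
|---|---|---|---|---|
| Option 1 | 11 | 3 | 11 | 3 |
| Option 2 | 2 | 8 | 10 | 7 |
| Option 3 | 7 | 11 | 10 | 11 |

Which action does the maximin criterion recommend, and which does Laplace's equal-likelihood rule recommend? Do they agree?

maximin → Option 3; laplace → Option 3 (agree)

Row minima: Option 1=3, Option 2=2, Option 3=7
Best worst-case = 7 → Option 3.
Row averages: Option 1=7, Option 2=6.75, Option 3=9.75
Highest average = 9.75 → Option 3.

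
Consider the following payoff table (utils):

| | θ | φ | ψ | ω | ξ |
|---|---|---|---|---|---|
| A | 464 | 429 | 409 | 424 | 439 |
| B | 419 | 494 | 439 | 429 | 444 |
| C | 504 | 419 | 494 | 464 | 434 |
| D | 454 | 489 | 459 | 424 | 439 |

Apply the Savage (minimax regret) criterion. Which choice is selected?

D

Column bests: θ=504, φ=494, ψ=494, ω=464, ξ=444.
A regrets: 40, 65, 85, 40, 5 → max 85
B regrets: 85, 0, 55, 35, 0 → max 85
C regrets: 0, 75, 0, 0, 10 → max 75
D regrets: 50, 5, 35, 40, 5 → max 50
Smallest max regret = 50 → D.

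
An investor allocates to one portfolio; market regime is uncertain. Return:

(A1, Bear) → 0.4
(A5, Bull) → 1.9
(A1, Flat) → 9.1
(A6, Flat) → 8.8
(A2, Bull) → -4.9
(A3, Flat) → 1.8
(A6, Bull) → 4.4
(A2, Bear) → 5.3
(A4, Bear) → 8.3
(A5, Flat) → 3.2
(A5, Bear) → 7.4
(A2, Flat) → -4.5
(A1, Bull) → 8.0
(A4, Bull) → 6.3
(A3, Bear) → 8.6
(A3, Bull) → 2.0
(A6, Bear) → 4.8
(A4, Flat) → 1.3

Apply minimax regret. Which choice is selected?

Column bests: Bear=8.6, Flat=9.1, Bull=8.0.
A1 regrets: 8.2, 0.0, 0.0 → max 8.2
A2 regrets: 3.3, 13.6, 12.9 → max 13.6
A3 regrets: 0.0, 7.3, 6.0 → max 7.3
A4 regrets: 0.3, 7.8, 1.7 → max 7.8
A5 regrets: 1.2, 5.9, 6.1 → max 6.1
A6 regrets: 3.8, 0.3, 3.6 → max 3.8
Smallest max regret = 3.8 → A6.

A6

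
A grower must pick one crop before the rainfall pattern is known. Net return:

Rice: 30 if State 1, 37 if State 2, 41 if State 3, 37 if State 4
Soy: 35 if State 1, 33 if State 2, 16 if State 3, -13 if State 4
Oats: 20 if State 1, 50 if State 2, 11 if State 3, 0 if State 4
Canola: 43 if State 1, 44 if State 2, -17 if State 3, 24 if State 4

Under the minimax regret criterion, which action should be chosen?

Rice

Column bests: State 1=43, State 2=50, State 3=41, State 4=37.
Rice regrets: 13, 13, 0, 0 → max 13
Soy regrets: 8, 17, 25, 50 → max 50
Oats regrets: 23, 0, 30, 37 → max 37
Canola regrets: 0, 6, 58, 13 → max 58
Smallest max regret = 13 → Rice.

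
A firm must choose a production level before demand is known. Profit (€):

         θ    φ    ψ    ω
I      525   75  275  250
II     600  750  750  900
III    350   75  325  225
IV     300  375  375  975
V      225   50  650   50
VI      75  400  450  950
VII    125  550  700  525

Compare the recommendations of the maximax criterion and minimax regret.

maximax → IV; minimax regret → II (disagree)

Row maxima: I=525, II=900, III=350, IV=975, V=650, VI=950, VII=700
Best best-case = 975 → IV.
Column bests: θ=600, φ=750, ψ=750, ω=975.
I regrets: 75, 675, 475, 725 → max 725
II regrets: 0, 0, 0, 75 → max 75
III regrets: 250, 675, 425, 750 → max 750
IV regrets: 300, 375, 375, 0 → max 375
V regrets: 375, 700, 100, 925 → max 925
VI regrets: 525, 350, 300, 25 → max 525
VII regrets: 475, 200, 50, 450 → max 475
Smallest max regret = 75 → II.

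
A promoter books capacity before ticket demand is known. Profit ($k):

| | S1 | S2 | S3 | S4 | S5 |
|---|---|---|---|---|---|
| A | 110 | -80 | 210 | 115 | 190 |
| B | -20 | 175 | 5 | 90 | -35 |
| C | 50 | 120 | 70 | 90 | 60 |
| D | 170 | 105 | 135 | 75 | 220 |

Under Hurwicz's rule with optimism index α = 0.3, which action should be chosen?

D

A: 0.3·210 + 0.7·(-80) = 7
B: 0.3·175 + 0.7·(-35) = 28
C: 0.3·120 + 0.7·50 = 71
D: 0.3·220 + 0.7·75 = 118.5
Highest Hurwicz score = 118.5 → D.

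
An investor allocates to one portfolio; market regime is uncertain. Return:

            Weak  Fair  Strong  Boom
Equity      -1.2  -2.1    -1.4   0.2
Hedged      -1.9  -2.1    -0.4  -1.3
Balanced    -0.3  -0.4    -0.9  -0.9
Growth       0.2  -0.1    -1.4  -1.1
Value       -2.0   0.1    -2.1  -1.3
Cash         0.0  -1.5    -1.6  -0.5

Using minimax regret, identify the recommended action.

Balanced

Column bests: Weak=0.2, Fair=0.1, Strong=-0.4, Boom=0.2.
Equity regrets: 1.4, 2.2, 1.0, 0.0 → max 2.2
Hedged regrets: 2.1, 2.2, 0.0, 1.5 → max 2.2
Balanced regrets: 0.5, 0.5, 0.5, 1.1 → max 1.1
Growth regrets: 0.0, 0.2, 1.0, 1.3 → max 1.3
Value regrets: 2.2, 0.0, 1.7, 1.5 → max 2.2
Cash regrets: 0.2, 1.6, 1.2, 0.7 → max 1.6
Smallest max regret = 1.1 → Balanced.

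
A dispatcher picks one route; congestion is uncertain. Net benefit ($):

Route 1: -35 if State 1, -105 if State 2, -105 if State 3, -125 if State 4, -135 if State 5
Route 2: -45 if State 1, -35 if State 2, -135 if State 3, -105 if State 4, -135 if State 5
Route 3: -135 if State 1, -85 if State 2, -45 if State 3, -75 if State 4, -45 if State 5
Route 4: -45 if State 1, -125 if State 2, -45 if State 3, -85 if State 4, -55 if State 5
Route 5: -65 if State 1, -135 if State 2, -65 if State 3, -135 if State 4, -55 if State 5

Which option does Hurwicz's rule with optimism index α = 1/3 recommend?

Route 1: 1/3·(-35) + 2/3·(-135) = -305/3
Route 2: 1/3·(-35) + 2/3·(-135) = -305/3
Route 3: 1/3·(-45) + 2/3·(-135) = -105
Route 4: 1/3·(-45) + 2/3·(-125) = -295/3
Route 5: 1/3·(-55) + 2/3·(-135) = -325/3
Highest Hurwicz score = -295/3 → Route 4.

Route 4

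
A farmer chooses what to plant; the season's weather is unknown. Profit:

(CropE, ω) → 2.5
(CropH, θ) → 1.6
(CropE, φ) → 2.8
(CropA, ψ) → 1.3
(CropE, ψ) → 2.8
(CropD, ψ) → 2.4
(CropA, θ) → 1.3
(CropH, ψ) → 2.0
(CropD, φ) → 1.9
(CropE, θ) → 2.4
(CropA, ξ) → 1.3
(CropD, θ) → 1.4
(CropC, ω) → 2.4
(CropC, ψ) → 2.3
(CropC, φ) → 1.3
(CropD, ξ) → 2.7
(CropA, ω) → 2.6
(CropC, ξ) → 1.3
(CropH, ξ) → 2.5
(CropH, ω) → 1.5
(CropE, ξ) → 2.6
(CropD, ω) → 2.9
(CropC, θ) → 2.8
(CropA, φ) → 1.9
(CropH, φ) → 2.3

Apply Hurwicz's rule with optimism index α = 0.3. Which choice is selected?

CropE: 0.3·2.8 + 0.7·2.4 = 2.52
CropC: 0.3·2.8 + 0.7·1.3 = 1.75
CropA: 0.3·2.6 + 0.7·1.3 = 1.69
CropD: 0.3·2.9 + 0.7·1.4 = 1.85
CropH: 0.3·2.5 + 0.7·1.5 = 1.8
Highest Hurwicz score = 2.52 → CropE.

CropE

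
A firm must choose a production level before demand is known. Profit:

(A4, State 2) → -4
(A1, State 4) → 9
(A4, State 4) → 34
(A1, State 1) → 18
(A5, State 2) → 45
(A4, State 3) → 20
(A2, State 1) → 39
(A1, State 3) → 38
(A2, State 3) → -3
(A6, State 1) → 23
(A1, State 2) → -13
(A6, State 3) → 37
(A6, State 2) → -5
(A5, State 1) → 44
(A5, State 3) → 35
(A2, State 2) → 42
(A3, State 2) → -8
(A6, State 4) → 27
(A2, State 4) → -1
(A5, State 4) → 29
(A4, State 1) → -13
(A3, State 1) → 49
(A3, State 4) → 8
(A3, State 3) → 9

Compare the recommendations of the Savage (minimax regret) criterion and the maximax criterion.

minimax regret → A5; maximax → A3 (disagree)

Column bests: State 1=49, State 2=45, State 3=38, State 4=34.
A1 regrets: 31, 58, 0, 25 → max 58
A2 regrets: 10, 3, 41, 35 → max 41
A3 regrets: 0, 53, 29, 26 → max 53
A4 regrets: 62, 49, 18, 0 → max 62
A5 regrets: 5, 0, 3, 5 → max 5
A6 regrets: 26, 50, 1, 7 → max 50
Smallest max regret = 5 → A5.
Row maxima: A1=38, A2=42, A3=49, A4=34, A5=45, A6=37
Best best-case = 49 → A3.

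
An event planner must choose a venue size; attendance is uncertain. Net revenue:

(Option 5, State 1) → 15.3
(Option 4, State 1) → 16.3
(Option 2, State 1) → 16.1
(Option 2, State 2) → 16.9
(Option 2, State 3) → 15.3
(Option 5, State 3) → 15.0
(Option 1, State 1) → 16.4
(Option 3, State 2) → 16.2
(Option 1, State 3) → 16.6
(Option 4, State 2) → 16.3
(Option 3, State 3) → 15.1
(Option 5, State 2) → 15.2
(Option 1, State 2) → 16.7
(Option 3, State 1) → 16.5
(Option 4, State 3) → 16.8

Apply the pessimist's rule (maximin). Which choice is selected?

Option 1

Row minima: Option 1=16.4, Option 2=15.3, Option 3=15.1, Option 4=16.3, Option 5=15.0
Best worst-case = 16.4 → Option 1.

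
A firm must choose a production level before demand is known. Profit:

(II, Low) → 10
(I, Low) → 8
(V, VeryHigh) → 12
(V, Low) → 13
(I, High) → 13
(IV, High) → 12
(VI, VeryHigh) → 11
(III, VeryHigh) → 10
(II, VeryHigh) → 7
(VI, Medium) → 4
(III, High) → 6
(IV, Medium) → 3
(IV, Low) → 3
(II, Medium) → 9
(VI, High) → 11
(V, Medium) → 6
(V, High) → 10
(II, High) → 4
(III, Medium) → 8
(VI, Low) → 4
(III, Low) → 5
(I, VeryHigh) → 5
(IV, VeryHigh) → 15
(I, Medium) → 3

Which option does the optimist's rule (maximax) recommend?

Row maxima: I=13, II=10, III=10, IV=15, V=13, VI=11
Best best-case = 15 → IV.

IV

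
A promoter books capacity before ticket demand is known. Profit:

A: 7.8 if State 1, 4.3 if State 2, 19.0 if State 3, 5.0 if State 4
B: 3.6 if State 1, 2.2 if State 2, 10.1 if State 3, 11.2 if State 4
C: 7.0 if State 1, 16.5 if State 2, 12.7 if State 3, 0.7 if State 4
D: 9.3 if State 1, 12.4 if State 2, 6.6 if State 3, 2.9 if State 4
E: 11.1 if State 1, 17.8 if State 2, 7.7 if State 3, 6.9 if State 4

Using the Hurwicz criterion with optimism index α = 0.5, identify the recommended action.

E

A: 0.5·19.0 + 0.5·4.3 = 11.65
B: 0.5·11.2 + 0.5·2.2 = 6.7
C: 0.5·16.5 + 0.5·0.7 = 8.6
D: 0.5·12.4 + 0.5·2.9 = 7.65
E: 0.5·17.8 + 0.5·6.9 = 12.35
Highest Hurwicz score = 12.35 → E.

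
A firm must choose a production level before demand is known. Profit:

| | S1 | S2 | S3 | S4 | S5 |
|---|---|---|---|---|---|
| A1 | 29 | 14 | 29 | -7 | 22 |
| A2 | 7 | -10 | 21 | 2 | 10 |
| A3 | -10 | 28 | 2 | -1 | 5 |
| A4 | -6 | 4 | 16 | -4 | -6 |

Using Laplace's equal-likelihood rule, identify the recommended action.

Row averages: A1=17.4, A2=6, A3=4.8, A4=0.8
Highest average = 17.4 → A1.

A1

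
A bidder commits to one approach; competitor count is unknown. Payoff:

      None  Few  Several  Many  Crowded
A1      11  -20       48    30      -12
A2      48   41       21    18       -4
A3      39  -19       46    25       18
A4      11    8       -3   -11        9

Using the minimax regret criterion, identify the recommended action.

Column bests: None=48, Few=41, Several=48, Many=30, Crowded=18.
A1 regrets: 37, 61, 0, 0, 30 → max 61
A2 regrets: 0, 0, 27, 12, 22 → max 27
A3 regrets: 9, 60, 2, 5, 0 → max 60
A4 regrets: 37, 33, 51, 41, 9 → max 51
Smallest max regret = 27 → A2.

A2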